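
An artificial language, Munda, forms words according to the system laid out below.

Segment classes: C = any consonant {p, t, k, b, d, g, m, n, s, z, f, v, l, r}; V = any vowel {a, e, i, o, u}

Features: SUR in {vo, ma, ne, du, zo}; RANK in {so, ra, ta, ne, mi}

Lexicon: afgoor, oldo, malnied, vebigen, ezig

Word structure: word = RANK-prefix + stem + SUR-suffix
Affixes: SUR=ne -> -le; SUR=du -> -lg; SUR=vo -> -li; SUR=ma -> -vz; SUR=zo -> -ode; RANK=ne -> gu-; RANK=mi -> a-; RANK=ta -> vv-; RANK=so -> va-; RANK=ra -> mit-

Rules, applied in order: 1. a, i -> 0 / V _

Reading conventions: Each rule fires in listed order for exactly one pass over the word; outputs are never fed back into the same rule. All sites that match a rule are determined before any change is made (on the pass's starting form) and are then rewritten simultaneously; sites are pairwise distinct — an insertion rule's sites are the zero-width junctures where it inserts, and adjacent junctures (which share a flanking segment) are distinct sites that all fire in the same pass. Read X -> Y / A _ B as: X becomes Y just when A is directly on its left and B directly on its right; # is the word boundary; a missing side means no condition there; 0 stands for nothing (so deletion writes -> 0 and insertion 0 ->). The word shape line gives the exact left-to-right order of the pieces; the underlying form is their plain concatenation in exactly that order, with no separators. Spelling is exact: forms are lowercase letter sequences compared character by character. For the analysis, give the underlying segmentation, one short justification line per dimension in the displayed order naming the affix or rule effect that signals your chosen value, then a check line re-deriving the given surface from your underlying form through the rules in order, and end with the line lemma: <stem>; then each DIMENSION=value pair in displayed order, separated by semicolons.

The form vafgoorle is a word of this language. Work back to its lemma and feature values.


underlying: va-afgoor-le
SUR=ne - signalled by the affix -le
RANK=so - signalled by the affix va-
check: vaafgoorle -> vafgoorle
lemma: afgoor; SUR=ne; RANK=so


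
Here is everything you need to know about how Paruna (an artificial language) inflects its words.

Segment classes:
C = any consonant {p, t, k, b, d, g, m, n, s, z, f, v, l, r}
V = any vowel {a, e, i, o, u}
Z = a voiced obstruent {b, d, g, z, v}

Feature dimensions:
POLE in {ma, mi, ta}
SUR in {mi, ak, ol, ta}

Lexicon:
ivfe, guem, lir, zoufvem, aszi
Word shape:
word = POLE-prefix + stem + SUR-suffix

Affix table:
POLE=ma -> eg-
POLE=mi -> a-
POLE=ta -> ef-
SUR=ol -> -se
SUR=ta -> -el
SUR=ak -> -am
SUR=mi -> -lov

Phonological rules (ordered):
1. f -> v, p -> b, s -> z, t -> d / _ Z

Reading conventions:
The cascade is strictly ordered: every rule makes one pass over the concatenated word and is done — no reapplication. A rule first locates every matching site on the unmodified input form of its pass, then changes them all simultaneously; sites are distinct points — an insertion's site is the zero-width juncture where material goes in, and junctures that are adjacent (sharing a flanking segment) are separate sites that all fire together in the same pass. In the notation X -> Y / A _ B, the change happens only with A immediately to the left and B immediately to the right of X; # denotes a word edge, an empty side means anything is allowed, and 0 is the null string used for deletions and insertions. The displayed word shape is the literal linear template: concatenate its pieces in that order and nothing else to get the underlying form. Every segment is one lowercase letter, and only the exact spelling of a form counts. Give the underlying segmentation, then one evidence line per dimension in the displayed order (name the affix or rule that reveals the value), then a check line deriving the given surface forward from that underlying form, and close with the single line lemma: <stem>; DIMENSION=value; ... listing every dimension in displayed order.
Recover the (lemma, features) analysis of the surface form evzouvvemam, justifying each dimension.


underlying: ef-zoufvem-am
POLE=ta - signalled by the affix ef-
SUR=ak - signalled by the affix -am
check: efzoufvemam -> evzouvvemam
lemma: zoufvem; POLE=ta; SUR=ak


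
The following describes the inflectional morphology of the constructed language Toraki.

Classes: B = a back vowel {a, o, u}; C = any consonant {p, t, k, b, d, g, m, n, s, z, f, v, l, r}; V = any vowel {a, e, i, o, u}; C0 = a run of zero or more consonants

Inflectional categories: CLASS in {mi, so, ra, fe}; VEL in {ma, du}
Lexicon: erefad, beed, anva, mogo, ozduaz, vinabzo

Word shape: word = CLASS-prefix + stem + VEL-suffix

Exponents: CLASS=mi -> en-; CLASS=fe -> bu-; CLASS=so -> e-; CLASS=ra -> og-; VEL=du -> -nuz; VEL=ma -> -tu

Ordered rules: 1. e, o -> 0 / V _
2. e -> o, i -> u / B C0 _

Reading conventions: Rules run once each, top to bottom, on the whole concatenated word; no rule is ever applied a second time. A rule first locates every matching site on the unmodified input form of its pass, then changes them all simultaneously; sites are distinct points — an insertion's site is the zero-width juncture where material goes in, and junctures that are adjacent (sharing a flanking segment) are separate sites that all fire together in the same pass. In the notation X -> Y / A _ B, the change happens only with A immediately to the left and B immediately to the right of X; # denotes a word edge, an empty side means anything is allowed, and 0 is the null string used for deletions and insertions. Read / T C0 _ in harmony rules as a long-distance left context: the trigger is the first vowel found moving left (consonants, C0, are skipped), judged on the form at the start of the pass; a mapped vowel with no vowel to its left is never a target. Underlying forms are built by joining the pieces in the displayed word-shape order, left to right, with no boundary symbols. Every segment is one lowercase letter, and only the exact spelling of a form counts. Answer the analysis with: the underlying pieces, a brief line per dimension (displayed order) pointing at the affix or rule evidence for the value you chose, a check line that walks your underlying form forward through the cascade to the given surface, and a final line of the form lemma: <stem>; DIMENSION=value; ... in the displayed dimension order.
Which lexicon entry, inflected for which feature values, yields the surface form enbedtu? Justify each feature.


underlying: en-beed-tu
CLASS=mi - signalled by the affix en-
VEL=ma - signalled by the affix -tu
check: enbeedtu -> enbedtu -> enbedtu
lemma: beed; CLASS=mi; VEL=ma


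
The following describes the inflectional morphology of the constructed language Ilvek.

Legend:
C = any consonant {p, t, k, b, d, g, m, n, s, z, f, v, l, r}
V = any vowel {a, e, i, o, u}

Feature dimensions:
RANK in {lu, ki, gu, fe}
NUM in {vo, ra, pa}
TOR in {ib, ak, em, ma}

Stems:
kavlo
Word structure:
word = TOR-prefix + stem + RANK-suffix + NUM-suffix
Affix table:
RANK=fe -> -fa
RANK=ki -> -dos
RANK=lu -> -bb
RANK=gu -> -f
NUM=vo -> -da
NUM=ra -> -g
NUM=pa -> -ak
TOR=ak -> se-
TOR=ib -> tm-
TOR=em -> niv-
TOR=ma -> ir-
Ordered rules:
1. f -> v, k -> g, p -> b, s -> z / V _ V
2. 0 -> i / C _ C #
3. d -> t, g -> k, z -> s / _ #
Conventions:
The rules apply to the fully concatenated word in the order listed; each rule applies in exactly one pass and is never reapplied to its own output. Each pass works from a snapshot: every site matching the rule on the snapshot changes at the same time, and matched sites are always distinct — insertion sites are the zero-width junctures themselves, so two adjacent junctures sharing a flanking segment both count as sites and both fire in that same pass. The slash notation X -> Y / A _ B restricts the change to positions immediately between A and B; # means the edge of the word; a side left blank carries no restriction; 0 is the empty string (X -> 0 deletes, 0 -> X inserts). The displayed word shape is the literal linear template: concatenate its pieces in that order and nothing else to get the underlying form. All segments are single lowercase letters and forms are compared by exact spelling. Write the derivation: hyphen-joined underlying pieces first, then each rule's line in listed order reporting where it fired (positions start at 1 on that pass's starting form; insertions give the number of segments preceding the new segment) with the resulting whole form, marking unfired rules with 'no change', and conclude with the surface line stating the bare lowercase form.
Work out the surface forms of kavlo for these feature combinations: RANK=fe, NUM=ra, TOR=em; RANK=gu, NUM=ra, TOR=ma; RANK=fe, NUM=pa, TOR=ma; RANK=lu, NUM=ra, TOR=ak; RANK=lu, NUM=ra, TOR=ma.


cell RANK=fe, NUM=ra, TOR=em:
underlying: niv-kavlo-fa-g
1. f -> v, k -> g, p -> b, s -> z / V _ V: fires at position(s) 9: nivkavlovag
2. 0 -> i / C _ C #: no change
3. d -> t, g -> k, z -> s / _ #: fires at position(s) 11: nivkavlovak
surface: nivkavlovak

cell RANK=gu, NUM=ra, TOR=ma:
underlying: ir-kavlo-f-g
1. f -> v, k -> g, p -> b, s -> z / V _ V: no change
2. 0 -> i / C _ C #: inserts after position(s) 8: irkavlofig
3. d -> t, g -> k, z -> s / _ #: fires at position(s) 10: irkavlofik
surface: irkavlofik

cell RANK=fe, NUM=pa, TOR=ma:
underlying: ir-kavlo-fa-ak
1. f -> v, k -> g, p -> b, s -> z / V _ V: fires at position(s) 8: irkavlovaak
2. 0 -> i / C _ C #: no change
3. d -> t, g -> k, z -> s / _ #: no change
surface: irkavlovaak

cell RANK=lu, NUM=ra, TOR=ak:
underlying: se-kavlo-bb-g
1. f -> v, k -> g, p -> b, s -> z / V _ V: fires at position(s) 3: segavlobbg
2. 0 -> i / C _ C #: inserts after position(s) 9: segavlobbig
3. d -> t, g -> k, z -> s / _ #: fires at position(s) 11: segavlobbik
surface: segavlobbik

cell RANK=lu, NUM=ra, TOR=ma:
underlying: ir-kavlo-bb-g
1. f -> v, k -> g, p -> b, s -> z / V _ V: no change
2. 0 -> i / C _ C #: inserts after position(s) 9: irkavlobbig
3. d -> t, g -> k, z -> s / _ #: fires at position(s) 11: irkavlobbik
surface: irkavlobbik


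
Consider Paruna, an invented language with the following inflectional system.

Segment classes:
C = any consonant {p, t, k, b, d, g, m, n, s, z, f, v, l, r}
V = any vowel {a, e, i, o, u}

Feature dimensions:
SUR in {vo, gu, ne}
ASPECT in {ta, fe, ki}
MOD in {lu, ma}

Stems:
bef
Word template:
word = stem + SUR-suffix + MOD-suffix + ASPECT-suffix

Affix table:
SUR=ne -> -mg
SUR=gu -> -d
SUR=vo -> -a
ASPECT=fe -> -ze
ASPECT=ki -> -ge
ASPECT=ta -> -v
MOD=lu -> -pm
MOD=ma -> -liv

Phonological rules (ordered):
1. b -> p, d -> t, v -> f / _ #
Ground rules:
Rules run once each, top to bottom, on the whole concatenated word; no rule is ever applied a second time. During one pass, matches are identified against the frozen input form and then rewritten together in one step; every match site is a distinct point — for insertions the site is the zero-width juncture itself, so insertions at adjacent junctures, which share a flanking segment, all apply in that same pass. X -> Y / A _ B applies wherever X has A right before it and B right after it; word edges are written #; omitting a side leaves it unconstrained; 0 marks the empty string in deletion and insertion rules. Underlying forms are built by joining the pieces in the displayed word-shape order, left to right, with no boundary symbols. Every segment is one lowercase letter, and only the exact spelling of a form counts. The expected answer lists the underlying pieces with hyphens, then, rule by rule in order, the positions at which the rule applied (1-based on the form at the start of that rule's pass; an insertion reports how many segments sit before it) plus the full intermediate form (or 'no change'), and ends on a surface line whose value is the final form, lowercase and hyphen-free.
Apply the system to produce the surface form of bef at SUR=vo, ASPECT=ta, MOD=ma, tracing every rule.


underlying: bef-a-liv-v
1. b -> p, d -> t, v -> f / _ #: fires at position(s) 8: befalivf
surface: befalivf


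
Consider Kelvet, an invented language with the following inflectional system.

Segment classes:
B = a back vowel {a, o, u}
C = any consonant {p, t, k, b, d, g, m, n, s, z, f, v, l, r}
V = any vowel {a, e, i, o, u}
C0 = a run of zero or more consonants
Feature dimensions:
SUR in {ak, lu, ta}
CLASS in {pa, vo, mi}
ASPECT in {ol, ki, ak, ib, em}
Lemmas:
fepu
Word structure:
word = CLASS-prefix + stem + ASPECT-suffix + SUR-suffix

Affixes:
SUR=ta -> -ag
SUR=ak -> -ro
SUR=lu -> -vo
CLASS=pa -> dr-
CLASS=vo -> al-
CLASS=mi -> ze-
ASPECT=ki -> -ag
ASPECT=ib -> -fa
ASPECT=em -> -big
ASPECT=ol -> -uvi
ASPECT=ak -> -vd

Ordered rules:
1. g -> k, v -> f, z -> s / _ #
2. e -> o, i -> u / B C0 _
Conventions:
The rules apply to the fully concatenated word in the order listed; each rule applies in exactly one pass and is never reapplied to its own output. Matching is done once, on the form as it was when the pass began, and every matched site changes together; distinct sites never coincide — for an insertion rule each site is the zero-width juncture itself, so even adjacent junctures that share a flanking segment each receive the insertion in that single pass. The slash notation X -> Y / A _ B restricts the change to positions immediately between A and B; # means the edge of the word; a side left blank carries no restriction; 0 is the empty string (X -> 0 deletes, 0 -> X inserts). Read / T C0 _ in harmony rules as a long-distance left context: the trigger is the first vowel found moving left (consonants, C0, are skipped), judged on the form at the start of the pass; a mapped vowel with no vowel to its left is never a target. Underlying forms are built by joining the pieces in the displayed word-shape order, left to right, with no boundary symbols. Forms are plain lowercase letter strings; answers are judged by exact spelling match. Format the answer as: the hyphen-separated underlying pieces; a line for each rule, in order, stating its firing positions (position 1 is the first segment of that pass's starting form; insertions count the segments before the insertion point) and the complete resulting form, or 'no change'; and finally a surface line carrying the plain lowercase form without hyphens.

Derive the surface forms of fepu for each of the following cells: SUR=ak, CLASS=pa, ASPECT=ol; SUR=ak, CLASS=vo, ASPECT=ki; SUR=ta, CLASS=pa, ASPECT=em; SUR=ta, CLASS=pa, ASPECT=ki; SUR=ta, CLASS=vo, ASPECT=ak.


cell SUR=ak, CLASS=pa, ASPECT=ol:
underlying: dr-fepu-uvi-ro
1. g -> k, v -> f, z -> s / _ #: no change
2. e -> o, i -> u / B C0 _: fires at position(s) 9: drfepuuvuro
surface: drfepuuvuro

cell SUR=ak, CLASS=vo, ASPECT=ki:
underlying: al-fepu-ag-ro
1. g -> k, v -> f, z -> s / _ #: no change
2. e -> o, i -> u / B C0 _: fires at position(s) 4: alfopuagro
surface: alfopuagro

cell SUR=ta, CLASS=pa, ASPECT=em:
underlying: dr-fepu-big-ag
1. g -> k, v -> f, z -> s / _ #: fires at position(s) 11: drfepubigak
2. e -> o, i -> u / B C0 _: fires at position(s) 8: drfepubugak
surface: drfepubugak

cell SUR=ta, CLASS=pa, ASPECT=ki:
underlying: dr-fepu-ag-ag
1. g -> k, v -> f, z -> s / _ #: fires at position(s) 10: drfepuagak
2. e -> o, i -> u / B C0 _: no change
surface: drfepuagak

cell SUR=ta, CLASS=vo, ASPECT=ak:
underlying: al-fepu-vd-ag
1. g -> k, v -> f, z -> s / _ #: fires at position(s) 10: alfepuvdak
2. e -> o, i -> u / B C0 _: fires at position(s) 4: alfopuvdak
surface: alfopuvdak


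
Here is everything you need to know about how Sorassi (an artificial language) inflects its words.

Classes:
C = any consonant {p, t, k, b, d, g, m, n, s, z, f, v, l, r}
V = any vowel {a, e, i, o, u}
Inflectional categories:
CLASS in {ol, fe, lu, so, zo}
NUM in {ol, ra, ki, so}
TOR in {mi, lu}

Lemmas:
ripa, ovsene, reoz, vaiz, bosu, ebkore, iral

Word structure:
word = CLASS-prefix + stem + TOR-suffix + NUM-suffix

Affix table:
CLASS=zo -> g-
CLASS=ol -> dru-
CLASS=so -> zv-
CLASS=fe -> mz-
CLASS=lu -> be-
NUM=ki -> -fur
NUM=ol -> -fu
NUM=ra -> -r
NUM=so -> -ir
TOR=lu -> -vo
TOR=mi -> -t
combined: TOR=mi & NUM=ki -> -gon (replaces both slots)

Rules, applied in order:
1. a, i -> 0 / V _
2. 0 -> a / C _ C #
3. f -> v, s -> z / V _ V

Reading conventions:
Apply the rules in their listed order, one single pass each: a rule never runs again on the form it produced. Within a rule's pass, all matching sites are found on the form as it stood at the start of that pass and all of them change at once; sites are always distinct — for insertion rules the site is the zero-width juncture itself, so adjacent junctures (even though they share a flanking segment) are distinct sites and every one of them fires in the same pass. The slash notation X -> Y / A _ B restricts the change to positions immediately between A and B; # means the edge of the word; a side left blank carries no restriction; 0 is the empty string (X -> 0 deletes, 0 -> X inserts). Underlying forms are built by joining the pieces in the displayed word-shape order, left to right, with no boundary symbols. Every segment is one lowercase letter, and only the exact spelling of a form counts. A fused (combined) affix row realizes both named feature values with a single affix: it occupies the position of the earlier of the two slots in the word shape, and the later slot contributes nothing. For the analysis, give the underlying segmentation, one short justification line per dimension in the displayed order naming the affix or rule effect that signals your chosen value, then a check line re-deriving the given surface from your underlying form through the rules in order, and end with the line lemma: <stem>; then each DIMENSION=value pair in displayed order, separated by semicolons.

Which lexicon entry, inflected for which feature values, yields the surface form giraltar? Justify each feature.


underlying: g-iral-t-r
CLASS=zo - signalled by the affix g-
NUM=ra - signalled by the affix -r
TOR=mi - signalled by the affix -t
check: giraltr -> giraltr -> giraltar -> giraltar
lemma: iral; CLASS=zo; NUM=ra; TOR=mi


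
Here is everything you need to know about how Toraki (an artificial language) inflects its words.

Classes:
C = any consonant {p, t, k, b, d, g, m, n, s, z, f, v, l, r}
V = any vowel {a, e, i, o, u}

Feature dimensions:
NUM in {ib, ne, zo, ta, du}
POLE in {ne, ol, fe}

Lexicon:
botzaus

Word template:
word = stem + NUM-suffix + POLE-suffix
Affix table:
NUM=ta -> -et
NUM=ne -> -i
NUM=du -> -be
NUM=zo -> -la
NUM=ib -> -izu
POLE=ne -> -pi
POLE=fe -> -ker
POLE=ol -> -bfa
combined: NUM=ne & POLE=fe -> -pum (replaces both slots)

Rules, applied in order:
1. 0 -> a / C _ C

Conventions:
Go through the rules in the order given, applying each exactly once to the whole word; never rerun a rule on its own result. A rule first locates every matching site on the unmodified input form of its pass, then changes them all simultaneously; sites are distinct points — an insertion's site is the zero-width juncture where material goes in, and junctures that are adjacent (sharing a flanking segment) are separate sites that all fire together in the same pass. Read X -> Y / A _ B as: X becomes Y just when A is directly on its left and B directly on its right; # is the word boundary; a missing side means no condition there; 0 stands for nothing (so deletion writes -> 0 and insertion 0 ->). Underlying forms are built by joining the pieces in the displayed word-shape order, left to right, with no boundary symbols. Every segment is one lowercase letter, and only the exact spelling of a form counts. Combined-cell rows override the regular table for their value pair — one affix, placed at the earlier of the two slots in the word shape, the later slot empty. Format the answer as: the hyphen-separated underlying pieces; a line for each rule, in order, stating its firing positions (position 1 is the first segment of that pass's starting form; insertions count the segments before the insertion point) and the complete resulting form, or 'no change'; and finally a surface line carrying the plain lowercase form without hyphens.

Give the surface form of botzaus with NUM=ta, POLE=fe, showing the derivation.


underlying: botzaus-et-ker
1. 0 -> a / C _ C: inserts after position(s) 3, 9: botazausetaker
surface: botazausetaker


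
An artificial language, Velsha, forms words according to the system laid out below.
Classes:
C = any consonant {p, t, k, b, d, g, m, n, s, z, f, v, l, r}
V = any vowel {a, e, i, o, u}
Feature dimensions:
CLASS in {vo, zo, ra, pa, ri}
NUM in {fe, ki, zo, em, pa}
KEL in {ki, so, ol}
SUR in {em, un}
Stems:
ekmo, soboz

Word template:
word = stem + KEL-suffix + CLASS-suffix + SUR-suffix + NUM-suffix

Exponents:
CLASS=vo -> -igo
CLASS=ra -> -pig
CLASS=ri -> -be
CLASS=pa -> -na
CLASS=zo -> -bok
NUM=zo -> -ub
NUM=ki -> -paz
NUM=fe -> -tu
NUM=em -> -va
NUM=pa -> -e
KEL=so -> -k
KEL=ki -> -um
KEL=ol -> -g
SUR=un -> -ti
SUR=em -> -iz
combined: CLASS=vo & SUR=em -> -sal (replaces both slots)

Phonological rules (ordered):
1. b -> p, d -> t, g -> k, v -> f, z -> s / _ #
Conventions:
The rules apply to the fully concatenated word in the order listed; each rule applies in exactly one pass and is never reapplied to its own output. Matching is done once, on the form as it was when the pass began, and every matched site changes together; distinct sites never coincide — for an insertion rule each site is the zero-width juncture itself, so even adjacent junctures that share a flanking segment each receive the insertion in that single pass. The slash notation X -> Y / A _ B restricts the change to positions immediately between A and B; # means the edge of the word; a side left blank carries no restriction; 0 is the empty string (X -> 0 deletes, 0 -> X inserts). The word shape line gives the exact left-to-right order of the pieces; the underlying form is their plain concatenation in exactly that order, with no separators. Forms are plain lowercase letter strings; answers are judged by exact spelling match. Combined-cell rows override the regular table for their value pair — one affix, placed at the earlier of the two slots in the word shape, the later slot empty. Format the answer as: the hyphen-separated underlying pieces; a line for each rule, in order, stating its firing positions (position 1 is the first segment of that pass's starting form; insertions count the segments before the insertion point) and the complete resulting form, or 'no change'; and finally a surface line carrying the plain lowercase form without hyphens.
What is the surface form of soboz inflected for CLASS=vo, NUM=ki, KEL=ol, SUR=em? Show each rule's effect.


underlying: soboz-g-sal-paz
1. b -> p, d -> t, g -> k, v -> f, z -> s / _ #: fires at position(s) 12: sobozgsalpas
surface: sobozgsalpas


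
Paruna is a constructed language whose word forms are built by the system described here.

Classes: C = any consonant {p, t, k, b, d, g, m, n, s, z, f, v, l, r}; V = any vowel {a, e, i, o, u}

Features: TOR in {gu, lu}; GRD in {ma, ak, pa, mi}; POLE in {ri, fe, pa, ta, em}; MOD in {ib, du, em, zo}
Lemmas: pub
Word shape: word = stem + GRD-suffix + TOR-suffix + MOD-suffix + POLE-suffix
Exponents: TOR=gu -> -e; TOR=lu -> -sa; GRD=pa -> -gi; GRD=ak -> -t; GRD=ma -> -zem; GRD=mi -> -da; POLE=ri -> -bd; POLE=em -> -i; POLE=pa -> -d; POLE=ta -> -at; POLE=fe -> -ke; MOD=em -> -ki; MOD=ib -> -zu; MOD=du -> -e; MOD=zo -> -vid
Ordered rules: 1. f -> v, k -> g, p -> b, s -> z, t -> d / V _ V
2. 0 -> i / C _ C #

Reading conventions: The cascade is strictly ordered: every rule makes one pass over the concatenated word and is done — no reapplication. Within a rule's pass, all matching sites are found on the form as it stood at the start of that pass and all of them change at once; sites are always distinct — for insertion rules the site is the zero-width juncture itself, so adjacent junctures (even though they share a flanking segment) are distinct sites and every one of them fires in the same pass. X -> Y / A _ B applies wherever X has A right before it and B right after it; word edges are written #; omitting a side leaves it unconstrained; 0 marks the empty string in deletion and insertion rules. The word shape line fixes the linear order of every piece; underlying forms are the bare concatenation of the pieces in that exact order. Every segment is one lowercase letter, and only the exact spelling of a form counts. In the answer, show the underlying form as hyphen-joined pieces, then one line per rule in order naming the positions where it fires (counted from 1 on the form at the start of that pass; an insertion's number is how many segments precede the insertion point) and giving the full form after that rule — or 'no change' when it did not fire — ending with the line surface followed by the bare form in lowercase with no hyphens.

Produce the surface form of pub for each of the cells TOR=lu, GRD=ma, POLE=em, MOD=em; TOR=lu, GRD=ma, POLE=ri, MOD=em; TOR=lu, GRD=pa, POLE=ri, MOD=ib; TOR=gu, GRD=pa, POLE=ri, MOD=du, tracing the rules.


cell TOR=lu, GRD=ma, POLE=em, MOD=em:
underlying: pub-zem-sa-ki-i
1. f -> v, k -> g, p -> b, s -> z, t -> d / V _ V: fires at position(s) 9: pubzemsagii
2. 0 -> i / C _ C #: no change
surface: pubzemsagii

cell TOR=lu, GRD=ma, POLE=ri, MOD=em:
underlying: pub-zem-sa-ki-bd
1. f -> v, k -> g, p -> b, s -> z, t -> d / V _ V: fires at position(s) 9: pubzemsagibd
2. 0 -> i / C _ C #: inserts after position(s) 11: pubzemsagibid
surface: pubzemsagibid

cell TOR=lu, GRD=pa, POLE=ri, MOD=ib:
underlying: pub-gi-sa-zu-bd
1. f -> v, k -> g, p -> b, s -> z, t -> d / V _ V: fires at position(s) 6: pubgizazubd
2. 0 -> i / C _ C #: inserts after position(s) 10: pubgizazubid
surface: pubgizazubid

cell TOR=gu, GRD=pa, POLE=ri, MOD=du:
underlying: pub-gi-e-e-bd
1. f -> v, k -> g, p -> b, s -> z, t -> d / V _ V: no change
2. 0 -> i / C _ C #: inserts after position(s) 8: pubgieebid
surface: pubgieebid


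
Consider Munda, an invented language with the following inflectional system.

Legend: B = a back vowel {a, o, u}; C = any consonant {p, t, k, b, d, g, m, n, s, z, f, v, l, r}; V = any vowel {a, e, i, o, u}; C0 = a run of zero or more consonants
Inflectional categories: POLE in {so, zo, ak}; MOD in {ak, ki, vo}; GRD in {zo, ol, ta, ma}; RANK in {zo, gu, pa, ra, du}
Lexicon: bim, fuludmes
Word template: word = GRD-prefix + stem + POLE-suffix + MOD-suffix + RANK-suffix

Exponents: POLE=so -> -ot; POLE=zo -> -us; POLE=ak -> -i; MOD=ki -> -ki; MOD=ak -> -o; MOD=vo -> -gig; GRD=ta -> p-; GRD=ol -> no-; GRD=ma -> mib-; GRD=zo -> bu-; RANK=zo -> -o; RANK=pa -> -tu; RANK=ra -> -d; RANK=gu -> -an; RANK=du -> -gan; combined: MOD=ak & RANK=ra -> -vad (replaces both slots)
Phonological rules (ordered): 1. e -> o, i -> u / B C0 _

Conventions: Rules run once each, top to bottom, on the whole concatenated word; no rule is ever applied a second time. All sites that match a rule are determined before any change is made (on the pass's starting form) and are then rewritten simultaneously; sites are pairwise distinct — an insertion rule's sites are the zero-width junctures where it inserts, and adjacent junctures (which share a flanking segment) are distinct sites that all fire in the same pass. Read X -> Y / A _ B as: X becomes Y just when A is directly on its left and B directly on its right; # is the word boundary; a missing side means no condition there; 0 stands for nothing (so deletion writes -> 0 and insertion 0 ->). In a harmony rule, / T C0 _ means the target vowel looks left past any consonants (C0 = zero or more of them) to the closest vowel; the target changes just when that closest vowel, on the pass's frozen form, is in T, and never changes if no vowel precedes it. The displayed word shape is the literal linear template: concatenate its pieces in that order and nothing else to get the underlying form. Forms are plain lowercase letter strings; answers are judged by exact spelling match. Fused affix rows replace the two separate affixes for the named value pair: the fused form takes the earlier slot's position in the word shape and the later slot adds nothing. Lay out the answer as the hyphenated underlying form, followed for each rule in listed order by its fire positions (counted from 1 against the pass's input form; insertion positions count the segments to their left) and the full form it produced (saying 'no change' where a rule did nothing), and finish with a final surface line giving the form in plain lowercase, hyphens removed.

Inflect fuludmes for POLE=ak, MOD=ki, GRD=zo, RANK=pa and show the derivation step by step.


underlying: bu-fuludmes-i-ki-tu
1. e -> o, i -> u / B C0 _: fires at position(s) 9: bufuludmosikitu
surface: bufuludmosikitu


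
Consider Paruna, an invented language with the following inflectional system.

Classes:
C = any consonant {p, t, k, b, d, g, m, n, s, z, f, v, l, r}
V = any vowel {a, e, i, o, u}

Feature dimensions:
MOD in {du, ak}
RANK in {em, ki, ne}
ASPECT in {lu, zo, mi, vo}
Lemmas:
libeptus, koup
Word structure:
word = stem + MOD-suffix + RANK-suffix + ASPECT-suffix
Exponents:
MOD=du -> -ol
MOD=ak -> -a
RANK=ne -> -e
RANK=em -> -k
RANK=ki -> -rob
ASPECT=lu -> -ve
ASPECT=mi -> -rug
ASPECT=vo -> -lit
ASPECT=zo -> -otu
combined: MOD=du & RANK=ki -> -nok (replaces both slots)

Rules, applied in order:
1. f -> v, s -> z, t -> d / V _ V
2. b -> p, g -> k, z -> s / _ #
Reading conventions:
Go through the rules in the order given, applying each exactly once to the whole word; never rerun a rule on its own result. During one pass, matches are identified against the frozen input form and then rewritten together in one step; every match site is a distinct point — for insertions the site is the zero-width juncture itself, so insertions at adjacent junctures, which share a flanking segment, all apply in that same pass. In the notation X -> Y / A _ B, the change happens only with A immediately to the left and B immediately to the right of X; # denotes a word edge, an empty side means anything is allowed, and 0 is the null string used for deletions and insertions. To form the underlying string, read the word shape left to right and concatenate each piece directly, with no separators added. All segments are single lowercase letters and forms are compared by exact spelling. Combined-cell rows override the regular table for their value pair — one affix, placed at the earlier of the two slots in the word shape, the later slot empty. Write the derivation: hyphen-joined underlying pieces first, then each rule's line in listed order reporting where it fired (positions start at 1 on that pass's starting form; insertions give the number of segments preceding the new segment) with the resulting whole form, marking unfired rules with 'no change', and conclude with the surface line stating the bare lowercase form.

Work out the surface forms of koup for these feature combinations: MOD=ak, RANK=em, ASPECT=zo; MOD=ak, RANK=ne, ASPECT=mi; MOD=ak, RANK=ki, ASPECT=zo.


cell MOD=ak, RANK=em, ASPECT=zo:
underlying: koup-a-k-otu
1. f -> v, s -> z, t -> d / V _ V: fires at position(s) 8: koupakodu
2. b -> p, g -> k, z -> s / _ #: no change
surface: koupakodu

cell MOD=ak, RANK=ne, ASPECT=mi:
underlying: koup-a-e-rug
1. f -> v, s -> z, t -> d / V _ V: no change
2. b -> p, g -> k, z -> s / _ #: fires at position(s) 9: koupaeruk
surface: koupaeruk

cell MOD=ak, RANK=ki, ASPECT=zo:
underlying: koup-a-rob-otu
1. f -> v, s -> z, t -> d / V _ V: fires at position(s) 10: kouparobodu
2. b -> p, g -> k, z -> s / _ #: no change
surface: kouparobodu


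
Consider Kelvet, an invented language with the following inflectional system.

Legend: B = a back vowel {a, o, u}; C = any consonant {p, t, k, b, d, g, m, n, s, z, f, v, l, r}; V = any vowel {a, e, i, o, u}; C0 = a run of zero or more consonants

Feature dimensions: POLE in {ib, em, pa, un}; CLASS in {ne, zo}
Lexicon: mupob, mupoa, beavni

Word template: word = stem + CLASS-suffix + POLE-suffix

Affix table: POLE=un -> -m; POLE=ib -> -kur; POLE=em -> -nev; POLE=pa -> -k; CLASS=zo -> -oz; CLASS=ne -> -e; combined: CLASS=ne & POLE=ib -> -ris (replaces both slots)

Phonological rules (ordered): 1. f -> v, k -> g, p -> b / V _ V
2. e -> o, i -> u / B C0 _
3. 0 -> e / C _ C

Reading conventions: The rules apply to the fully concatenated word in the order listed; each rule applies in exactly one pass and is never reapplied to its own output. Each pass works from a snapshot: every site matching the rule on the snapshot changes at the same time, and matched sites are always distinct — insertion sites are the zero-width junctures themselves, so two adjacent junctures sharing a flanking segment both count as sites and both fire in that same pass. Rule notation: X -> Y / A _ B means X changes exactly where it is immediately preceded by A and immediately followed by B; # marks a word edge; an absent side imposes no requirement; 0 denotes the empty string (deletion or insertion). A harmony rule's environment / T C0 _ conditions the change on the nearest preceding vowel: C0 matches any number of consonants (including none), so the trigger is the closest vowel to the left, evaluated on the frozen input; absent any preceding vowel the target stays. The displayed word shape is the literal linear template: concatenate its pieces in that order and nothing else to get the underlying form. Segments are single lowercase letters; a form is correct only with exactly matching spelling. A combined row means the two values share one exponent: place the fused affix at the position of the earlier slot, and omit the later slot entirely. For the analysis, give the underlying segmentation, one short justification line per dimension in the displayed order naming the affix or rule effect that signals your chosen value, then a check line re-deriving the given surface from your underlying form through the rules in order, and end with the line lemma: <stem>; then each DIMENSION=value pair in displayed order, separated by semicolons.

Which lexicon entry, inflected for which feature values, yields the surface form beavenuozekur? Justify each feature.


underlying: beavni-oz-kur
POLE=ib - signalled by the affix -kur
CLASS=zo - signalled by the affix -oz
check: beavniozkur -> beavniozkur -> beavnuozkur -> beavenuozekur
lemma: beavni; POLE=ib; CLASS=zo


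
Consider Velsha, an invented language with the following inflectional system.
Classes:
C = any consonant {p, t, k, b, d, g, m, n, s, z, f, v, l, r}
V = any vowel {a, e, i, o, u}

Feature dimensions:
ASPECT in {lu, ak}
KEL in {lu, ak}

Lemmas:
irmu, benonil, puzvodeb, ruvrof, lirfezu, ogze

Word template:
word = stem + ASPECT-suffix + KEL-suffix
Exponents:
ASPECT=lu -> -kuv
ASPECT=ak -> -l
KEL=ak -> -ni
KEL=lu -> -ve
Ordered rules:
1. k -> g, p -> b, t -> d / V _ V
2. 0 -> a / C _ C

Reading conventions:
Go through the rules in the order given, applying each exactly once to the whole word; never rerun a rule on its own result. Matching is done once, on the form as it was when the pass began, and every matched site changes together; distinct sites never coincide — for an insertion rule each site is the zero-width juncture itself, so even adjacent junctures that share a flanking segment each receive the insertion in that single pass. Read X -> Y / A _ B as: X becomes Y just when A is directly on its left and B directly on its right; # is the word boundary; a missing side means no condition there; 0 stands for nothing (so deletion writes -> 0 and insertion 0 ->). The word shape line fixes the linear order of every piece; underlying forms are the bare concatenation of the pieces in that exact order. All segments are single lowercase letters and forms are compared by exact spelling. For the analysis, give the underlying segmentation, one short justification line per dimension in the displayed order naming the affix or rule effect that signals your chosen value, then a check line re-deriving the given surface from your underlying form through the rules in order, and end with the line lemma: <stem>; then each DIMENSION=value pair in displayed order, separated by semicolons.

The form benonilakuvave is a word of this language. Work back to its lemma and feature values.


underlying: benonil-kuv-ve
ASPECT=lu - signalled by the affix -kuv
KEL=lu - signalled by the affix -ve
check: benonilkuvve -> benonilkuvve -> benonilakuvave
lemma: benonil; ASPECT=lu; KEL=lu


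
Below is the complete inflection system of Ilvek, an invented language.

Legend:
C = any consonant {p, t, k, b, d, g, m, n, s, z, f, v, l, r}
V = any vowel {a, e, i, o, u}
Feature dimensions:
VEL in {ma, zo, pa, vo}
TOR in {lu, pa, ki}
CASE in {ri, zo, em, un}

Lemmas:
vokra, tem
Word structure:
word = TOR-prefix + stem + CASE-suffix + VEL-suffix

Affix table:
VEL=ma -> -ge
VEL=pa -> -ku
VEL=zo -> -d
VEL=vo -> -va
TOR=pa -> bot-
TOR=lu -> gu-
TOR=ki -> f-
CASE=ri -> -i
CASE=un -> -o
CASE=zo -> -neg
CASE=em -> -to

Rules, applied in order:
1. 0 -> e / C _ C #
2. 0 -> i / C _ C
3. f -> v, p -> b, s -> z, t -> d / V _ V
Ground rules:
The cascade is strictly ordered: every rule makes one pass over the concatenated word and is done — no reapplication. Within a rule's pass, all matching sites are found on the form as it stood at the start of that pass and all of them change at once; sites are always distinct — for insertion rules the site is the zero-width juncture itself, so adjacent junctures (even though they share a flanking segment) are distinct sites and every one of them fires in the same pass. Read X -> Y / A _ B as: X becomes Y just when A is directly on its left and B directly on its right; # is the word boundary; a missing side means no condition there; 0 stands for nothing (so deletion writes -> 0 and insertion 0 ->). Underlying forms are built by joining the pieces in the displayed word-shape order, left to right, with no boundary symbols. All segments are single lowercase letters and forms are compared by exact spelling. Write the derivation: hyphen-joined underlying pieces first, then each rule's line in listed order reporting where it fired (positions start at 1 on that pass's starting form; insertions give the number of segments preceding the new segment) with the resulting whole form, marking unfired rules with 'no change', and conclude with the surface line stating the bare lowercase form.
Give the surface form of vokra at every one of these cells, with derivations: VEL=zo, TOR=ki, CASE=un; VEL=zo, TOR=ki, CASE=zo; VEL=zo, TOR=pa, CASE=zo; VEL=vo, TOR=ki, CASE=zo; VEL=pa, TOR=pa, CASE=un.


cell VEL=zo, TOR=ki, CASE=un:
underlying: f-vokra-o-d
1. 0 -> e / C _ C #: no change
2. 0 -> i / C _ C: inserts after position(s) 1, 4: fivokiraod
3. f -> v, p -> b, s -> z, t -> d / V _ V: no change
surface: fivokiraod

cell VEL=zo, TOR=ki, CASE=zo:
underlying: f-vokra-neg-d
1. 0 -> e / C _ C #: inserts after position(s) 9: fvokraneged
2. 0 -> i / C _ C: inserts after position(s) 1, 4: fivokiraneged
3. f -> v, p -> b, s -> z, t -> d / V _ V: no change
surface: fivokiraneged

cell VEL=zo, TOR=pa, CASE=zo:
underlying: bot-vokra-neg-d
1. 0 -> e / C _ C #: inserts after position(s) 11: botvokraneged
2. 0 -> i / C _ C: inserts after position(s) 3, 6: botivokiraneged
3. f -> v, p -> b, s -> z, t -> d / V _ V: fires at position(s) 3: bodivokiraneged
surface: bodivokiraneged

cell VEL=vo, TOR=ki, CASE=zo:
underlying: f-vokra-neg-va
1. 0 -> e / C _ C #: no change
2. 0 -> i / C _ C: inserts after position(s) 1, 4, 9: fivokiranegiva
3. f -> v, p -> b, s -> z, t -> d / V _ V: no change
surface: fivokiranegiva

cell VEL=pa, TOR=pa, CASE=un:
underlying: bot-vokra-o-ku
1. 0 -> e / C _ C #: no change
2. 0 -> i / C _ C: inserts after position(s) 3, 6: botivokiraoku
3. f -> v, p -> b, s -> z, t -> d / V _ V: fires at position(s) 3: bodivokiraoku
surface: bodivokiraoku


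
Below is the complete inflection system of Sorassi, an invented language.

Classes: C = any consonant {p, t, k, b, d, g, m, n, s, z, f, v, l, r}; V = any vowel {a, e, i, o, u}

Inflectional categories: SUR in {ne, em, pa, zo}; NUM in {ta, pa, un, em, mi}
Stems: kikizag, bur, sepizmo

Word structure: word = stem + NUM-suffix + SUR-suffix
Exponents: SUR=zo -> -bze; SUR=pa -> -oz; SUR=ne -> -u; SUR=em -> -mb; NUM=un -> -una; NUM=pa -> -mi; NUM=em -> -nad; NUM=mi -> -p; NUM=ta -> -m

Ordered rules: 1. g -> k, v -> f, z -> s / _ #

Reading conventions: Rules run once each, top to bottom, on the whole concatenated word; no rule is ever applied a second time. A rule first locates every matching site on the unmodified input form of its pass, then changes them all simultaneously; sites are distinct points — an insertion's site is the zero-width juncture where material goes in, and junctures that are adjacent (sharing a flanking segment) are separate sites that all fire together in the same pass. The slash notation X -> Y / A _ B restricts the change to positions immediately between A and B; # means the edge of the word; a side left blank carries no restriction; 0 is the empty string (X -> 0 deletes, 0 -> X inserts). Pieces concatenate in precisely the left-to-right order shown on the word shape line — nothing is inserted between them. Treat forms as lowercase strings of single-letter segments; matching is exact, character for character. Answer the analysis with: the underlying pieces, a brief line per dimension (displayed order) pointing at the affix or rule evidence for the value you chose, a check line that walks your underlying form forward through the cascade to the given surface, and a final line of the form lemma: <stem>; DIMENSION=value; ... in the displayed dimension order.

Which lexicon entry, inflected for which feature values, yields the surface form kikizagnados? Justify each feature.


underlying: kikizag-nad-oz
SUR=pa - signalled by the affix -oz
NUM=em - signalled by the affix -nad
check: kikizagnadoz -> kikizagnados
lemma: kikizag; SUR=pa; NUM=em
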